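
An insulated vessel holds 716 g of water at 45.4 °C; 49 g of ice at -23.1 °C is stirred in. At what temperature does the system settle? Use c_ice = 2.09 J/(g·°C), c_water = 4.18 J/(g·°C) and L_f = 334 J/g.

T_f ≈ 36.6 °C

Energy conservation, ΣQ = 0:
ice -23.1→0 °C: 49×2.09×23.1 = 2365.7
  melt ice: 49×334 = 16366
  meltwater 0→T: 49×4.18×T = 204.82 T
  water cools: 716×4.18×(T − 45.4) = 2992.9(T − 45.4)
3197.7 T = 135877 − 18732 = 117145
T ≈ 36.63 °C — above 0 °C, consistent with complete melting.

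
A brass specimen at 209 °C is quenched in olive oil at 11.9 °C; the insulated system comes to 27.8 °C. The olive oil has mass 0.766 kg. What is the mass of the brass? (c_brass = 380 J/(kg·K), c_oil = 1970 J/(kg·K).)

Heat lost by the brass = heat gained by the oil:
m·380·(209 − 27.8) = 0.766·1970·(27.8 − 11.9)
68856 m = 23993  ⇒  m ≈ 0.3485 kg

m ≈ 0.348 kg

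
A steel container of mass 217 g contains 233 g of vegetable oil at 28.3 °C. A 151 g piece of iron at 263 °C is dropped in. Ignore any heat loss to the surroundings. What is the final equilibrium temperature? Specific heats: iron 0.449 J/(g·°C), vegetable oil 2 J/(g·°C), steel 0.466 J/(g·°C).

T_f ≈ 53.4 °C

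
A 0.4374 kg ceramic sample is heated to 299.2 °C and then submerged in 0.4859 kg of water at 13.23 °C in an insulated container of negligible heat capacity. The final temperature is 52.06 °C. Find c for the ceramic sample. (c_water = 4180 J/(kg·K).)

c ≈ 730 J/(kg·K)

m_s c (T_s − T_f) = m_water c_water (T_f − T_0):
0.4374·c·(299.2 − 52.06) = 0.4859·4180·(52.06 − 13.23)
108.1 c = 78866  ⇒  c ≈ 729.6 J/(kg·K)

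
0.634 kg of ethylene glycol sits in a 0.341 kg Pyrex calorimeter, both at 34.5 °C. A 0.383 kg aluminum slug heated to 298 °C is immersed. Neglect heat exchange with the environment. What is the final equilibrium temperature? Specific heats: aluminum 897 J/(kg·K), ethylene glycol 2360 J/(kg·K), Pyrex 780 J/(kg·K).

T_f = Σ m_i c_i T_i / Σ m_i c_i:
T_f = (343.55*298 + 1496.2*34.5 + 265.98*34.5) / (343.55 + 1496.2 + 265.98)
    = 163175 / 2105.8 ≈ 77.49 °C

T_f ≈ 77.5 °C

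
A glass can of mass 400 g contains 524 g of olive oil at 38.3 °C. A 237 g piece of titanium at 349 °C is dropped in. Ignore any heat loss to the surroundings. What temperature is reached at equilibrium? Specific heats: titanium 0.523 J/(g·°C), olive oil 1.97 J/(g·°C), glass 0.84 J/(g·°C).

Setting the total heat transfer to zero:
237·0.523·(T − 349) + 524·1.97·(T − 38.3) + 400·0.84·(T − 38.3) = 0
123.95(T − 349) + 1032.3(T − 38.3) + 336(T − 38.3) = 0
(123.95 + 1032.3 + 336) T = 123.95·349 + 1032.3·38.3 + 336·38.3
T = 95664 / 1492.2 = 64.1 °C

T_f ≈ 64.1 °C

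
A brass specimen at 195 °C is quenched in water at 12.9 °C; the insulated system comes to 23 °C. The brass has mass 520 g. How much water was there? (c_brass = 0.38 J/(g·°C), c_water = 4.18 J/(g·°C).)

m ≈ 805 g

|Q_brass| = |Q_water|:
520·0.38·(195 − 23) = m·4.18·(23 − 12.9)
42.22 m = 33987  ⇒  m ≈ 805 g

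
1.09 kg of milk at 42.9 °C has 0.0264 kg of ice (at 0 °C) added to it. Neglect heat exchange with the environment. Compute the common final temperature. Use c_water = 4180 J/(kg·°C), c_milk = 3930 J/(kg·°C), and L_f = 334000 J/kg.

T_f ≈ 39.8 °C

Energy conservation, ΣQ = 0:
melt ice: 0.0264·334000 = 8817.6; meltwater 0→T: 0.0264·4180·T = 110.35 T; milk cools: 1.09·3930·(T − 42.9) = 4283.7(T − 42.9)
4394.1 T = 183771 − 8817.6 = 174953
T ≈ 39.82 °C (positive, so assuming full melt was valid).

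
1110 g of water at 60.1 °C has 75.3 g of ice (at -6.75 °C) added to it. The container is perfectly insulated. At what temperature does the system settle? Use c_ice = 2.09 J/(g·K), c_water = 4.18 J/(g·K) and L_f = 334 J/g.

T_f ≈ 51.0 °C

Conservation of energy gives ΣQ = 0:
ice -6.75→0 °C: 75.3×2.09×6.75 = 1062.3
  latent heat to melt: 75.3×334 = 25150
  warm the meltwater: 314.75 T
  water cools: 1110×4.18×(T − 60.1) = 4639.8(T − 60.1)
4954.6 T = 278852 − 26212 = 252639
T ≈ 50.99 °C (positive, so assuming full melt was valid).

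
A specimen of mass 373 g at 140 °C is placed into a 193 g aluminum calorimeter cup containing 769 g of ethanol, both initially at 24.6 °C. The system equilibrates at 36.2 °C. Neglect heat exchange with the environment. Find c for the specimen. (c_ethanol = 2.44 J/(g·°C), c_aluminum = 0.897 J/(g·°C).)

c ≈ 0.614 J/(g·°C)

Setting the total heat transfer to zero:
373·c·(36.2 − 140) + 769·2.44·(36.2 − 24.6) + 193·0.897·(36.2 − 24.6) = 0
-38717 c = -23774
c = -23774/-38717 ≈ 0.614 J/(g·°C)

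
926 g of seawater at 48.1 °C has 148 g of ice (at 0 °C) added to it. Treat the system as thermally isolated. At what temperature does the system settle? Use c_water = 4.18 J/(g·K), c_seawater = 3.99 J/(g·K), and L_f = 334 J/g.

Setting the total heat transfer to zero:
melt ice: 148×334 = 49432; meltwater 0→T: 148×4.18×T = 618.64 T; seawater: 3694.7(T − 48.1)
4313.4 T = 177717 − 49432 = 128285
T ≈ 29.74 °C — above 0 °C, consistent with complete melting.

T_f ≈ 29.7 °C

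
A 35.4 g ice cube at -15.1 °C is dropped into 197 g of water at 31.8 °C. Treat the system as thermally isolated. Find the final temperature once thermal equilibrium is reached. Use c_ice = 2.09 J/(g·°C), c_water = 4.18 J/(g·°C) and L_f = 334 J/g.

Energy balance with sensible and latent terms:
warm ice to 0 °C: 35.4×2.09×(0 − (-15.1)) = 1117.2; melt ice: 35.4×334 = 11824; warm the meltwater: 147.97 T; water cools: 197×4.18×(T − 31.8) = 823.46(T − 31.8)
971.43 T = 26186 − 12941 = 13245
T ≈ 13.63 °C — above 0 °C, consistent with complete melting.

T_f ≈ 13.6 °C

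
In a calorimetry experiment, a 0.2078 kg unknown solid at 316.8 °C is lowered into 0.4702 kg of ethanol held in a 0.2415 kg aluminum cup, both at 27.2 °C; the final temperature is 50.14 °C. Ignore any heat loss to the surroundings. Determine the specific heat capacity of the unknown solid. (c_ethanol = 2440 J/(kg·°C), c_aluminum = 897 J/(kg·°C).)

c ≈ 565 J/(kg·°C)

Conservation of energy gives ΣQ = 0:
0.2078×c×(50.14 − 316.8) + 0.4702×2440×(50.14 − 27.2) + 0.2415×897×(50.14 − 27.2) = 0
-55.41 c = -31288
c = -31288/-55.41 ≈ 564.6 J/(kg·°C)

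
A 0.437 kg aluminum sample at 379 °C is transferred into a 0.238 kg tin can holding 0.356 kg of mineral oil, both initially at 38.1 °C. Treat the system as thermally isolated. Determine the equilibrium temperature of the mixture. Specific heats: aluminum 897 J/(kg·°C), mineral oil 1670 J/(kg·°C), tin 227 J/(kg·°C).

T_f ≈ 166.5 °C

Net heat exchanged in the isolated system is zero:
0.437×897×(T − 379) + 0.356×1670×(T − 38.1) + 0.238×227×(T − 38.1) = 0
391.99(T − 379) + 594.52(T − 38.1) + 54.03(T − 38.1) = 0
1040.5 T = 173273
T ≈ 166.52 °C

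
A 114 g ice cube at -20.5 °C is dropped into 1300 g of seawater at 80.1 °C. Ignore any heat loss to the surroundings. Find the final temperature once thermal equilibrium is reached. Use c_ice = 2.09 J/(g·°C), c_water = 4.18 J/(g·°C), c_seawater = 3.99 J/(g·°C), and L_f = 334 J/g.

T_f ≈ 65.8 °C

Energy balance with sensible and latent terms:
ice -20.5→0 °C: 114×2.09×20.5 = 4884.3; melt ice: 114×334 = 38076; meltwater 0→T: 114×4.18×T = 476.52 T; seawater: 5187(T − 80.1)
5663.5 T = 415479 − 42960 = 372518
T ≈ 65.78 °C (positive, so assuming full melt was valid).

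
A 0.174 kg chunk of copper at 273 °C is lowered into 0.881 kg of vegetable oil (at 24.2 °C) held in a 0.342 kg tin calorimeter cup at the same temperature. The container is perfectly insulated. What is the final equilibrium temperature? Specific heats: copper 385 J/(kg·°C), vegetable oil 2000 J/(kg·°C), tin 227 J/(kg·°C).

T_f ≈ 32.9 °C

Net heat exchanged in the isolated system is zero:
0.174·385·(T − 273) + 0.881·2000·(T − 24.2) + 0.342·227·(T − 24.2) = 0
1906.6 T = 62807
T ≈ 32.94 °C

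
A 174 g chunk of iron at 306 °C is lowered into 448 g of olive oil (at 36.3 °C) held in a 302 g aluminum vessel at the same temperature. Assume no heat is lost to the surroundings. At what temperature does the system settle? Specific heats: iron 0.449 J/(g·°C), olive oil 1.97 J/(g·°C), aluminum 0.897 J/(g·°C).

T_f ≈ 53.4 °C

Energy conservation, ΣQ = 0:
174×0.449×(T − 306) + 448×1.97×(T − 36.3) + 302×0.897×(T − 36.3) = 0
78.13(T − 306) + 882.56(T − 36.3) + 270.89(T − 36.3) = 0
1231.6 T = 65777
T = 65777/1231.6 ≈ 53.41 °C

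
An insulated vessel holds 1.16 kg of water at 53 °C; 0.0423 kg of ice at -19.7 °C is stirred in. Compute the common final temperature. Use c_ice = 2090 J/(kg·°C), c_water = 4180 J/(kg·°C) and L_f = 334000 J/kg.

Conservation of energy gives ΣQ = 0:
ice -19.7→0 °C: 0.0423·2090·19.7 = 1741.6
  fusion: m_ice L_f = 0.0423·334000 = 14128
  warm the meltwater: 176.81 T
  water: 4848.8(T − 53)
5025.6 T = 256986 − 15870 = 241117
T ≈ 47.98 °C (positive, so assuming full melt was valid).

T_f ≈ 48.0 °C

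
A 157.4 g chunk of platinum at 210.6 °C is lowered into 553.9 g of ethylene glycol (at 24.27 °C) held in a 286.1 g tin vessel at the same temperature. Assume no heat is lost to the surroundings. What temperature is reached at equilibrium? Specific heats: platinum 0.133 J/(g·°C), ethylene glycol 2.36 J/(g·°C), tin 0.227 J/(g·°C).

Setting the total heat transfer to zero:
157.4×0.133×(T − 210.6) + 553.9×2.36×(T − 24.27) + 286.1×0.227×(T − 24.27) = 0
20.93(T − 210.6) + 1307.2(T − 24.27) + 64.94(T − 24.27) = 0
(20.93 + 1307.2 + 64.94) T = 20.93×210.6 + 1307.2×24.27 + 64.94×24.27
T = 37711 / 1393.1 = 27.1 °C

T_f ≈ 27.1 °C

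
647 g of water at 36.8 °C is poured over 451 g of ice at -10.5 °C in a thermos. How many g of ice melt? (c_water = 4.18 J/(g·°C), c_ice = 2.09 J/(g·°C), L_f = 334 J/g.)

m_melted ≈ 268 g

Heat available from the water dropping to 0 °C: 647·4.18·36.8 = 99524 J.
Warming the ice to 0 °C takes 451·2.09·10.5 = 9897.2 J, leaving 89627 J for melting.
Fully melting the ice requires m_ice L_f = 451·334 = 150634 J.
89627 J < 150634 J, so only part of the ice melts and the system sits at 0 °C.
m_melted·334 = 89627  ⇒  m_melted ≈ 268.3 g.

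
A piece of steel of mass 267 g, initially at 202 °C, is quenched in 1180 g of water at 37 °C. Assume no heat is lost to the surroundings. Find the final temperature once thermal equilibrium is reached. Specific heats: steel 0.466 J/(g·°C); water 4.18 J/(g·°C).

T_f ≈ 41.1 °C

Taking heat into each body as positive, Σ m c ΔT = 0:
267·0.466·(T − 202) + 1180·4.18·(T − 37) = 0
124.42(T − 202) + 4932.4(T − 37) = 0
5056.8 T = 207632
T = 207632 / 5056.8 = 41.1 °C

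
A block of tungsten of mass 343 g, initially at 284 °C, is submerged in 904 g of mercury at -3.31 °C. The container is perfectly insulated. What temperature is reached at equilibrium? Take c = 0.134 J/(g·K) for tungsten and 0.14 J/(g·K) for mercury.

T_f ≈ 73.2 °C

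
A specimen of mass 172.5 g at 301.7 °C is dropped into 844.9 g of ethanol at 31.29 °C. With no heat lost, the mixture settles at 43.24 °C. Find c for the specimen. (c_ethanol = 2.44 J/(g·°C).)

Taking heat into each body as positive, Σ m c ΔT = 0:
172.5·c·(43.24 − 301.7) + 844.9·2.44·(43.24 − 31.29) = 0
-44584 c = -24636
c = -24636/-44584 ≈ 0.5526 J/(g·°C)

c ≈ 0.553 J/(g·°C)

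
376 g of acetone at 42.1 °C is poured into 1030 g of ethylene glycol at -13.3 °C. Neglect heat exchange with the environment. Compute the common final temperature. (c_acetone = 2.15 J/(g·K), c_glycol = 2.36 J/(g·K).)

T_f ≈ 0.5 °C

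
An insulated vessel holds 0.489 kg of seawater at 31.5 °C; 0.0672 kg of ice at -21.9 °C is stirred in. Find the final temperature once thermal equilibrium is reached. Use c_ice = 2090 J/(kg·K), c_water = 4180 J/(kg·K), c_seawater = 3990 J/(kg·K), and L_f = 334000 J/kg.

Setting the total heat transfer to zero:
warm ice to 0 °C: 0.0672·2090·(0 − (-21.9)) = 3075.8; fusion: m_ice L_f = 0.0672·334000 = 22445; warm the meltwater: 280.9 T; seawater: 1951.1(T − 31.5)
2232 T = 61460 − 25521 = 35939
T ≈ 16.10 °C — above 0 °C, consistent with complete melting.

T_f ≈ 16.1 °C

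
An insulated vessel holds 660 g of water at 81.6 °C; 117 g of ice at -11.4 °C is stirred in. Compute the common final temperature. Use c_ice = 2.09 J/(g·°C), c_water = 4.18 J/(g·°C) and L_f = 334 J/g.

T_f ≈ 56.4 °C

Sum of m c ΔT and latent-heat terms is zero:
warm ice to 0 °C: 117×2.09×(0 − (-11.4)) = 2787.6; latent heat to melt: 117×334 = 39078; meltwater 0→T: 117×4.18×T = 489.06 T; water: 2758.8(T − 81.6)
3247.9 T = 225118 − 41866 = 183252
T ≈ 56.42 °C (positive, so assuming full melt was valid).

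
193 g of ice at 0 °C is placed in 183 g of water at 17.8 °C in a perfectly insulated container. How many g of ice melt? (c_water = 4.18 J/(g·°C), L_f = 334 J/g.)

m_melted ≈ 40.8 g

Water can give up m c ΔT = 183×4.18×17.8 = 13616 J before reaching 0 °C.
To melt every bit of ice: 193×334 = 64462 J.
Since 13616 < 64462 J, not all the ice melts; equilibrium is at 0 °C.
m_melted×334 = 13616  ⇒  m_melted ≈ 40.77 g.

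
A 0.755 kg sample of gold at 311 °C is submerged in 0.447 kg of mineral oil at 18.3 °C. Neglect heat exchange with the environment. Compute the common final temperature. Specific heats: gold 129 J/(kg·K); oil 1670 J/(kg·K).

Heat lost by the gold equals heat gained by the oil:
0.755*129*(311 − T) = 0.447*1670*(T − 18.3)
97.39(311 − T) = 746.49(T − 18.3)
843.88 T = 43951  ⇒  T ≈ 52.08 °C

T_f ≈ 52.1 °C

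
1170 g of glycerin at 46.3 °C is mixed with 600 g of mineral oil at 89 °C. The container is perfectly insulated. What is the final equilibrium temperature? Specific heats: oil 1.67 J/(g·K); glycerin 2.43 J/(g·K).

Net heat exchanged in the isolated system is zero:
600·1.67·(T − 89) + 1170·2.43·(T − 46.3) = 0
1002(T − 89) + 2843.1(T − 46.3) = 0
3845.1 T = 220814
T ≈ 57.43 °C

T_f ≈ 57.4 °C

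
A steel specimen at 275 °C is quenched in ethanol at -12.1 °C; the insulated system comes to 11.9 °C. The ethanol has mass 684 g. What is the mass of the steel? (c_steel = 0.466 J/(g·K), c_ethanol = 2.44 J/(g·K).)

m ≈ 327 g

Conservation of energy gives ΣQ = 0:
m×0.466×(11.9 − 275) + 684×2.44×(11.9 − (-12.1)) = 0
-122.6 m = -40055
m = -40055/-122.6 ≈ 326.7 g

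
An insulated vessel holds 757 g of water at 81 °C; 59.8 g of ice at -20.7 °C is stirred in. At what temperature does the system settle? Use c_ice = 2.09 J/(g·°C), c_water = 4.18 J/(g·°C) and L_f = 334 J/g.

T_f ≈ 68.5 °C

Sum of m c ΔT and latent-heat terms is zero:
ice -20.7→0 °C: 59.8·2.09·20.7 = 2587.1; latent heat to melt: 59.8·334 = 19973; meltwater 0→T: 59.8·4.18·T = 249.96 T; water: 3164.3(T − 81)
3414.2 T = 256305 − 22560 = 233745
T ≈ 68.46 °C (positive, so assuming full melt was valid).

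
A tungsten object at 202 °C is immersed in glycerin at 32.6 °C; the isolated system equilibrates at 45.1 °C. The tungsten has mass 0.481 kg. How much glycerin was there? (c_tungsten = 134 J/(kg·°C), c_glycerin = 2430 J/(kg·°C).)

|Q_tungsten| = |Q_glycerin|:
0.481×134×(202 − 45.1) = m×2430×(45.1 − 32.6)
30375 m = 10113  ⇒  m ≈ 0.3329 kg

m ≈ 0.333 kg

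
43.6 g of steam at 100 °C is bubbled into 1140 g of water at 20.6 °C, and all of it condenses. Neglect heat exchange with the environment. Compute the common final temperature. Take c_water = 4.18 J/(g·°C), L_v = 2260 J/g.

T_f ≈ 43.4 °C

Heat gained plus heat lost sum to zero:
latent heat released on condensation: 43.6×2260 = 98536; condensate cools 100→T: 43.6×4.18×(T − 100) = 182.25(T − 100); water warms: 1140×4.18×(T − 20.6) = 4765.2(T − 20.6)
4947.4 T = 98536 + 18225 + 98163 = 214924
T ≈ 43.44 °C, under the boiling point, so the assumption holds.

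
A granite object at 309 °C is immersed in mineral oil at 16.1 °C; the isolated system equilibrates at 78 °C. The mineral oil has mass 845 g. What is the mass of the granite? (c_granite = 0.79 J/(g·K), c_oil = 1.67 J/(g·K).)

m ≈ 479 g

|Q_granite| = |Q_oil|:
m×0.79×(309 − 78) = 845×1.67×(78 − 16.1)
182.49 m = 87350  ⇒  m ≈ 478.7 g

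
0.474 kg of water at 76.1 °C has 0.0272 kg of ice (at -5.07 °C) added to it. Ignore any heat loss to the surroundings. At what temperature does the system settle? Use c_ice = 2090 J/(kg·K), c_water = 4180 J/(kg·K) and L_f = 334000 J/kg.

Setting the total heat transfer to zero:
ice -5.07→0 °C: 0.0272·2090·5.07 = 288.22; fusion: m_ice L_f = 0.0272·334000 = 9084.8; meltwater 0→T: 0.0272·4180·T = 113.7 T; water cools: 0.474·4180·(T − 76.1) = 1981.3(T − 76.1)
2095 T = 150778 − 9373 = 141405
T ≈ 67.50 °C. Since T > 0 °C, the all-ice-melts assumption holds.

T_f ≈ 67.5 °C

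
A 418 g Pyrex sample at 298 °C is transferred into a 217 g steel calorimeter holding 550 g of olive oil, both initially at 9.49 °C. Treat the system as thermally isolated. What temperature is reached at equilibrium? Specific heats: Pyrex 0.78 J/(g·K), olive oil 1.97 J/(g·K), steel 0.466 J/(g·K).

T_f ≈ 71.8 °C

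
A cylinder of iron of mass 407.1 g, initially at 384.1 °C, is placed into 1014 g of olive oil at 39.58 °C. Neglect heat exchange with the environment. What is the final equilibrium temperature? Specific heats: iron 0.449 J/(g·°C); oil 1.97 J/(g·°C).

Conservation of energy gives ΣQ = 0:
407.1*0.449*(T − 384.1) + 1014*1.97*(T − 39.58) = 0
182.79(T − 384.1) + 1997.6(T − 39.58) = 0
(182.79 + 1997.6) T = 182.79*384.1 + 1997.6*39.58
T = 149273 / 2180.4 = 68.5 °C

T_f ≈ 68.5 °C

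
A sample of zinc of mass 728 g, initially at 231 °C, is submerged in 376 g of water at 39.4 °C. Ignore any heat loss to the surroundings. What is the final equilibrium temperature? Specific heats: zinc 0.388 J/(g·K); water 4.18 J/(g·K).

Let T be the final temperature. ΣQ_i = 0:
728×0.388×(T − 231) + 376×4.18×(T − 39.4) = 0
(282.46 + 1571.7) T = 282.46×231 + 1571.7×39.4
T ≈ 68.59 °C

T_f ≈ 68.6 °C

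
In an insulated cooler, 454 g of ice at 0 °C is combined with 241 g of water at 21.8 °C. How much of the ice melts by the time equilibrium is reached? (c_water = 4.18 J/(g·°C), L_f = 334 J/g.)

m_melted ≈ 65.8 g

Cooling the water to 0 °C releases 241·4.18·21.8 = 21961 J.
To melt every bit of ice: 454·334 = 151636 J.
21961 J < 151636 J, so only part of the ice melts and the system sits at 0 °C.
m_melted·334 = 21961  ⇒  m_melted ≈ 65.75 g.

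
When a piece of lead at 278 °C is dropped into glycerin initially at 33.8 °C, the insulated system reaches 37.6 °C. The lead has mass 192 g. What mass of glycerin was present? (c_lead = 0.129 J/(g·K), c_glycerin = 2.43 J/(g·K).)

m ≈ 645 g

|Q_lead| = |Q_glycerin|:
192·0.129·(278 − 37.6) = m·2.43·(37.6 − 33.8)
9.234 m = 5954.2  ⇒  m ≈ 644.8 g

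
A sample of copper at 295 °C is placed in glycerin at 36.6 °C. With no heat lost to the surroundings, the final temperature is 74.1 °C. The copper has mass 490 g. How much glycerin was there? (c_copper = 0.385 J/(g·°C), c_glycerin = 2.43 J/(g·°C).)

Taking heat into each body as positive, Σ m c ΔT = 0:
490×0.385×(74.1 − 295) + m×2.43×(74.1 − 36.6) = 0
91.12 m = 41673
m = 41673/91.12 ≈ 457.3 g

m ≈ 457 g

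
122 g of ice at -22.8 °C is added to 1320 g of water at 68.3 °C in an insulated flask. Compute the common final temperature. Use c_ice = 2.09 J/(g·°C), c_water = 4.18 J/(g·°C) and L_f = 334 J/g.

Taking heat into each body as positive, Σ m c ΔT = 0:
warm ice to 0 °C: 122·2.09·(0 − (-22.8)) = 5813.5; fusion: m_ice L_f = 122·334 = 40748; warm the meltwater: 509.96 T; water: 5517.6(T − 68.3)
6027.6 T = 376852 − 46562 = 330291
T ≈ 54.80 °C (positive, so assuming full melt was valid).

T_f ≈ 54.8 °C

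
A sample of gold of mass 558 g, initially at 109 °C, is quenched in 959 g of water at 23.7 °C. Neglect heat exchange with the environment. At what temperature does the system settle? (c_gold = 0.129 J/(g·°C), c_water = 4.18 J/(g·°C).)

T_f ≈ 25.2 °C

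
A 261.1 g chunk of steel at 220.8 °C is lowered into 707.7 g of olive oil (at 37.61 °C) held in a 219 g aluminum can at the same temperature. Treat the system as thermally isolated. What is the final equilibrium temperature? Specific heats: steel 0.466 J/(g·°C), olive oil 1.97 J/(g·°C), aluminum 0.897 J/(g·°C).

Net heat exchanged in the isolated system is zero:
261.1·0.466·(T − 220.8) + 707.7·1.97·(T − 37.61) + 219·0.897·(T − 37.61) = 0
121.67(T − 220.8) + 1394.2(T − 37.61) + 196.44(T − 37.61) = 0
(121.67 + 1394.2 + 196.44) T = 121.67·220.8 + 1394.2·37.61 + 196.44·37.61
T = 86688/1712.3 ≈ 50.63 °C

T_f ≈ 50.6 °C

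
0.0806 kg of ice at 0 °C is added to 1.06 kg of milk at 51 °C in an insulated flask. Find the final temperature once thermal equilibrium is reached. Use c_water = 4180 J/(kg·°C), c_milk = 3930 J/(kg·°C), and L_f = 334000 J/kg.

T_f ≈ 41.2 °C

Energy conservation, ΣQ = 0:
fusion: m_ice L_f = 0.0806·334000 = 26920
  meltwater 0→T: 0.0806·4180·T = 336.91 T
  milk: 4165.8(T − 51)
4502.7 T = 212456 − 26920 = 185535
T ≈ 41.21 °C (positive, so assuming full melt was valid).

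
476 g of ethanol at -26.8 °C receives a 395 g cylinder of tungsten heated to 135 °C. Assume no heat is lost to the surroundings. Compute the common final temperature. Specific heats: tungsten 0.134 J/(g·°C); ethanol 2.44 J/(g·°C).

T_f is the heat-capacity-weighted average of the initial temperatures:
T_f = (52.93·135 + 1161.4·(-26.8)) / (52.93 + 1161.4)
    = -23981 / 1214.4 ≈ -19.75 °C

T_f ≈ -19.7 °C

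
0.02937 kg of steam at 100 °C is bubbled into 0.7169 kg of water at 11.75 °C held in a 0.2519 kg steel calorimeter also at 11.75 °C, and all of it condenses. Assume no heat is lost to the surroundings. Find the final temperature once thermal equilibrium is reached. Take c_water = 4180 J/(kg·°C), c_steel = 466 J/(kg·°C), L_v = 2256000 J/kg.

Conservation of energy gives ΣQ = 0:
condense steam: −0.02937·2256000 = −66259; condensed water 100 °C→T: 122.77(T − 100); original water: 2996.6(T − 11.75); steel cup: 0.2519·466·(T − 11.75) = 117.39(T − 11.75)
3236.8 T = 66259 + 12277 + 36590 = 115125
T ≈ 35.57 °C (< 100 °C, so full condensation is consistent).

T_f ≈ 35.6 °C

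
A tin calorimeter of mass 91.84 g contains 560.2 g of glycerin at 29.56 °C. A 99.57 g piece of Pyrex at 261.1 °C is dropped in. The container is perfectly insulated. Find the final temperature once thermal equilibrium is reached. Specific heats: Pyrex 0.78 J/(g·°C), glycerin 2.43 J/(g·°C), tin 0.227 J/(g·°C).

T_f is the heat-capacity-weighted average of the initial temperatures:
T_f = (77.66·261.1 + 1361.3·29.56 + 20.85·29.56) / (77.66 + 1361.3 + 20.85)
    = 61134 / 1459.8 ≈ 41.88 °C

T_f ≈ 41.9 °C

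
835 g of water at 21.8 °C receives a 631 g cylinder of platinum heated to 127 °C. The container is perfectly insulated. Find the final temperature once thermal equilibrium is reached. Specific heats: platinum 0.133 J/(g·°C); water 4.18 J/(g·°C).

T_f ≈ 24.3 °C

Taking heat into each body as positive, Σ m c ΔT = 0:
631×0.133×(T − 127) + 835×4.18×(T − 21.8) = 0
(83.92 + 3490.3) T = 83.92×127 + 3490.3×21.8
T = 86747/3574.2 ≈ 24.27 °C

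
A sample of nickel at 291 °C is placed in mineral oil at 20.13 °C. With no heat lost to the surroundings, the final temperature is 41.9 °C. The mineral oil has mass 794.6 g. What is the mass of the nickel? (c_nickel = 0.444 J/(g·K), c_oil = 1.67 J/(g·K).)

m ≈ 261 g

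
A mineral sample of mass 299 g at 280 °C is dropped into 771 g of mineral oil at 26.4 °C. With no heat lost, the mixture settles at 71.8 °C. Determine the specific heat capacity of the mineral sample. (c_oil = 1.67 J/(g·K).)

Net heat exchanged in the isolated system is zero:
299×c×(71.8 − 280) + 771×1.67×(71.8 − 26.4) = 0
-62252 c = -58456
c = -58456/-62252 ≈ 0.939 J/(g·K)

c ≈ 0.939 J/(g·K)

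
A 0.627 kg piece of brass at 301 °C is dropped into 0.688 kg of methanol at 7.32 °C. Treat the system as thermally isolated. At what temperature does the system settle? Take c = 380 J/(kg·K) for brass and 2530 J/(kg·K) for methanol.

T_f ≈ 42.7 °C

Heat lost by the brass equals heat gained by the methanol:
0.627*380*(301 − T) = 0.688*2530*(T − 7.32)
238.26(301 − T) = 1740.6(T − 7.32)
1978.9 T = 84458  ⇒  T ≈ 42.68 °C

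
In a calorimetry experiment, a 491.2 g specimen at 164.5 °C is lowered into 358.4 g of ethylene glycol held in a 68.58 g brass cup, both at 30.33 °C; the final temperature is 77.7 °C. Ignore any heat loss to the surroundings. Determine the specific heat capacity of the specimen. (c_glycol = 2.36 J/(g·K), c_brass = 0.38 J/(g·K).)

c ≈ 0.969 J/(g·K)

Heat gained plus heat lost sum to zero:
491.2×c×(77.7 − 164.5) + 358.4×2.36×(77.7 − 30.33) + 68.58×0.38×(77.7 − 30.33) = 0
-42636 c = -41301
c = -41301/-42636 ≈ 0.9687 J/(g·K)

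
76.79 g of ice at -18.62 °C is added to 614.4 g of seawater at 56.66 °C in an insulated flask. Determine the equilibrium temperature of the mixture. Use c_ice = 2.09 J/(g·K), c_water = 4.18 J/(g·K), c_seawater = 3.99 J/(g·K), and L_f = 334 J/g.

T_f ≈ 39.8 °C

Net heat exchanged in the isolated system is zero:
warm ice to 0 °C: 76.79·2.09·(0 − (-18.62)) = 2988.3; melt ice: 76.79·334 = 25648; warm the meltwater: 320.98 T; seawater: 2451.5(T − 56.66)
2772.4 T = 138899 − 28636 = 110263
T ≈ 39.77 °C (positive, so assuming full melt was valid).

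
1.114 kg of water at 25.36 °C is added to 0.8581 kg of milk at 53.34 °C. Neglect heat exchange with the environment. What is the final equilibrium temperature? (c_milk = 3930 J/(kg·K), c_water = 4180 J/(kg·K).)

T_f ≈ 37.1 °C

Energy conservation, ΣQ = 0:
0.8581×3930×(T − 53.34) + 1.114×4180×(T − 25.36) = 0
3372.3(T − 53.34) + 4656.5(T − 25.36) = 0
(3372.3 + 4656.5) T = 3372.3×53.34 + 4656.5×25.36
T = 297970 / 8028.9 = 37.1 °C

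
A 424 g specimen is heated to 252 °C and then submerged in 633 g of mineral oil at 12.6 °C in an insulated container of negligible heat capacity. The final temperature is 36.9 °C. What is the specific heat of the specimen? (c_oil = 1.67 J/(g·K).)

Let T be the final temperature. ΣQ_i = 0:
424·c·(36.9 − 252) + 633·1.67·(36.9 − 12.6) = 0
-91202 c = -25688
c = -25688/-91202 ≈ 0.2817 J/(g·K)

c ≈ 0.282 J/(g·K)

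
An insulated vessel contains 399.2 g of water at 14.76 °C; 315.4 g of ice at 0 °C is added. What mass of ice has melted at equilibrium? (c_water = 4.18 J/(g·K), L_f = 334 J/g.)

m_melted ≈ 73.7 g

Heat available from the water dropping to 0 °C: 399.2·4.18·14.76 = 24629 J.
Fully melting the ice requires m_ice L_f = 315.4·334 = 105344 J.
24629 J < 105344 J, so only part of the ice melts and the system sits at 0 °C.
Mass melted = 24629/334 ≈ 73.74 g.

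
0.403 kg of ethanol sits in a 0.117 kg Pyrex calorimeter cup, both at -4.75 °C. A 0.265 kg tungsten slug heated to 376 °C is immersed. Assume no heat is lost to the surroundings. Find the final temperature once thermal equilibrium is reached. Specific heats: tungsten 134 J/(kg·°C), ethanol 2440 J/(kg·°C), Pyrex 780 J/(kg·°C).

T_f ≈ 7.4 °C

T_f is the heat-capacity-weighted average of the initial temperatures:
T_f = (35.51·376 + 983.32·(-4.75) + 91.26·(-4.75)) / (35.51 + 983.32 + 91.26)
    = 8247.5 / 1110.1 ≈ 7.43 °C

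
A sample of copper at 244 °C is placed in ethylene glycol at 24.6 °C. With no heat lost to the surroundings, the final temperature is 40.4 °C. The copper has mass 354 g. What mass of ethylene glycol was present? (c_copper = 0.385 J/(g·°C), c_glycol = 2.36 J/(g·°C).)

m ≈ 744 g

Heat gained plus heat lost sum to zero:
354·0.385·(40.4 − 244) + m·2.36·(40.4 − 24.6) = 0
37.29 m = 27749
m = 27749/37.29 ≈ 744.2 g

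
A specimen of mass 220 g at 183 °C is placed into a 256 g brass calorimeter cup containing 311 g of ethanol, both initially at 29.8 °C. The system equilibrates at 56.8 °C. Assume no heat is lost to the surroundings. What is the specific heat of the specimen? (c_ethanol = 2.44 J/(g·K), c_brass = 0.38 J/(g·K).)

c ≈ 0.833 J/(g·K)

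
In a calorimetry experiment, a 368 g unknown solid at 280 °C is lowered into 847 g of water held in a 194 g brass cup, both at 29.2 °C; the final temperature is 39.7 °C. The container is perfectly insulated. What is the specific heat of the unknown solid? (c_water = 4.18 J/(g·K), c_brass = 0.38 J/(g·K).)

c ≈ 0.429 J/(g·K)

Let T be the final temperature. ΣQ_i = 0:
368·c·(39.7 − 280) + 847·4.18·(39.7 − 29.2) + 194·0.38·(39.7 − 29.2) = 0
-88430 c = -37949
c = -37949/-88430 ≈ 0.4291 J/(g·K)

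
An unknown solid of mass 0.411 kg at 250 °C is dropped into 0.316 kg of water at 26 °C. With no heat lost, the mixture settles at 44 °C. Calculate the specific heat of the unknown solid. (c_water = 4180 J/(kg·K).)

Conservation of energy gives ΣQ = 0:
0.411·c·(44 − 250) + 0.316·4180·(44 − 26) = 0
-84.67 c = -23776
c = -23776/-84.67 ≈ 280.8 J/(kg·K)

c ≈ 281 J/(kg·K)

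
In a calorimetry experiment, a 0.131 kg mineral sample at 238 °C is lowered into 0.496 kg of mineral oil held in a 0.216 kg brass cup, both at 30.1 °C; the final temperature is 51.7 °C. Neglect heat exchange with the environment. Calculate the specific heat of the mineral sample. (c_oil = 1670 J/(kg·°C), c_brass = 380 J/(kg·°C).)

c ≈ 806 J/(kg·°C)

Energy conservation, ΣQ = 0:
0.131×c×(51.7 − 238) + 0.496×1670×(51.7 − 30.1) + 0.216×380×(51.7 − 30.1) = 0
-24.41 c = -19665
c = -19665/-24.41 ≈ 805.8 J/(kg·°C)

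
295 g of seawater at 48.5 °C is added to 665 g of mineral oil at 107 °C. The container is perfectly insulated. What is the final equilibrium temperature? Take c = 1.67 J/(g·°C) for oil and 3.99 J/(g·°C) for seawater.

T_f ≈ 76.9 °C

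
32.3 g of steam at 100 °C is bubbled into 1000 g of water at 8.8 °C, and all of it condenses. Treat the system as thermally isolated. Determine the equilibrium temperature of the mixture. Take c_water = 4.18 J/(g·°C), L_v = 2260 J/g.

Let T be the final temperature. ΣQ_i = 0:
steam→water at 100 °C releases m L_v = 32.3×2260 = 72998; condensed water 100 °C→T: 135.01(T − 100); water warms: 1000×4.18×(T − 8.8) = 4180(T − 8.8)
4315 T = 72998 + 13501 + 36784 = 123283
T ≈ 28.57 °C — below 100 °C, confirming all the steam condensed.

T_f ≈ 28.6 °C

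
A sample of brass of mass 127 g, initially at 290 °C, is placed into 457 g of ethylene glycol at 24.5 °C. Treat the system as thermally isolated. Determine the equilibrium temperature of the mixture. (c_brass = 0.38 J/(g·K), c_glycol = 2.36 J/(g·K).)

T_f ≈ 35.9 °C

With ΣQ=0 the equilibrium temperature is the m·c-weighted mean:
T_f = (48.26*290 + 1078.5*24.5) / (48.26 + 1078.5)
    = 40419 / 1126.8 ≈ 35.87 °C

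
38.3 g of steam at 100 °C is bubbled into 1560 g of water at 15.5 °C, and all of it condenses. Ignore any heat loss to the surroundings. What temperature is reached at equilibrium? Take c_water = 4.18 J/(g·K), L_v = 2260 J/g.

Energy balance with sensible and latent terms:
steam→water at 100 °C releases m L_v = 38.3×2260 = 86558
  condensed water 100 °C→T: 160.09(T − 100)
  original water: 6520.8(T − 15.5)
6680.9 T = 86558 + 16009 + 101072 = 203640
T ≈ 30.48 °C (< 100 °C, so full condensation is consistent).

T_f ≈ 30.5 °C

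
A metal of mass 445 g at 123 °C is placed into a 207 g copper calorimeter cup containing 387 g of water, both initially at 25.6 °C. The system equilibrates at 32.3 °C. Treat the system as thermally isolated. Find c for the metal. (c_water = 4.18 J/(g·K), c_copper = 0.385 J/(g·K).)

Let T be the final temperature. ΣQ_i = 0:
445×c×(32.3 − 123) + 387×4.18×(32.3 − 25.6) + 207×0.385×(32.3 − 25.6) = 0
-40362 c = -11372
c = -11372/-40362 ≈ 0.2818 J/(g·K)

c ≈ 0.282 J/(g·K)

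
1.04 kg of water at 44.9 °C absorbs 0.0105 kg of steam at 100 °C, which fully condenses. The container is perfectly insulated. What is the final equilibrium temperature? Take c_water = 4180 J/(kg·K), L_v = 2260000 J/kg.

T_f ≈ 50.9 °C

Conservation of energy gives ΣQ = 0:
latent heat released on condensation: 0.0105×2260000 = 23730
  condensate cools 100→T: 0.0105×4180×(T − 100) = 43.89(T − 100)
  original water: 4347.2(T − 44.9)
4391.1 T = 23730 + 4389 + 195189 = 223308
T ≈ 50.85 °C — below 100 °C, confirming all the steam condensed.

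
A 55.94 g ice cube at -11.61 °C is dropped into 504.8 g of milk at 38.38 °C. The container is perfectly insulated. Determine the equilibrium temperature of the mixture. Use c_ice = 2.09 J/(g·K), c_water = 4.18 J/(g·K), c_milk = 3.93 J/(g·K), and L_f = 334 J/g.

T_f ≈ 25.3 °C

Heat gained plus heat lost sum to zero:
warm ice to 0 °C: 55.94×2.09×(0 − (-11.61)) = 1357.4
  latent heat to melt: 55.94×334 = 18684
  meltwater 0→T: 55.94×4.18×T = 233.83 T
  milk cools: 504.8×3.93×(T − 38.38) = 1983.9(T − 38.38)
2217.7 T = 76141 − 20041 = 56099
T ≈ 25.30 °C (positive, so assuming full melt was valid).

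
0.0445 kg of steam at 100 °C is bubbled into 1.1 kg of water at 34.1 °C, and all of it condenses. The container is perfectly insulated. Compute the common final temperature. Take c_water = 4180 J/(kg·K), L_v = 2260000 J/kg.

Sum of m c ΔT and latent-heat terms is zero:
condense steam: −0.0445·2260000 = −100570
  condensed water 100 °C→T: 186.01(T − 100)
  water warms: 1.1·4180·(T − 34.1) = 4598(T − 34.1)
4784 T = 100570 + 18601 + 156792 = 275963
T ≈ 57.68 °C — below 100 °C, confirming all the steam condensed.

T_f ≈ 57.7 °C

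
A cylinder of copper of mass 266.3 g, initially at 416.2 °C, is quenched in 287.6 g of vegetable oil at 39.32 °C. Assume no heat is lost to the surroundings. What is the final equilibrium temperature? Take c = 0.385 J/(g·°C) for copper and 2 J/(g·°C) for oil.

T_f ≈ 96.3 °C

Energy conservation, ΣQ = 0:
266.3*0.385*(T − 416.2) + 287.6*2*(T − 39.32) = 0
677.73 T = 65288
T = 65288 / 677.73 = 96.3 °C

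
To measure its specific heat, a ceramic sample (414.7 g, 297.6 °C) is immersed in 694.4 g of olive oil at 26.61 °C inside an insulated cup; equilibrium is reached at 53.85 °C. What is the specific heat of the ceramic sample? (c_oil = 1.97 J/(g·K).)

Energy conservation, ΣQ = 0:
414.7×c×(53.85 − 297.6) + 694.4×1.97×(53.85 − 26.61) = 0
-101083 c = -37263
c = -37263/-101083 ≈ 0.3686 J/(g·K)

c ≈ 0.369 J/(g·K)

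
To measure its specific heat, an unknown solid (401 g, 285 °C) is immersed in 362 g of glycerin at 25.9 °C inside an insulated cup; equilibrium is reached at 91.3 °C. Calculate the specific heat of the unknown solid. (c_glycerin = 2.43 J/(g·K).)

c ≈ 0.741 J/(g·K)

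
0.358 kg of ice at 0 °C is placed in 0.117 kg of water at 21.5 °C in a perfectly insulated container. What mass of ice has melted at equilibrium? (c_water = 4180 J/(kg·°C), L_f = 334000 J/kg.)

m_melted ≈ 0.0315 kg

Water can give up m c ΔT = 0.117×4180×21.5 = 10515 J before reaching 0 °C.
Fully melting the ice requires m_ice L_f = 0.358×334000 = 119572 J.
That's not enough to melt it all — equilibrium is at 0 °C with ice remaining.
m_melt = 10515 / L_f = 0.03148 kg.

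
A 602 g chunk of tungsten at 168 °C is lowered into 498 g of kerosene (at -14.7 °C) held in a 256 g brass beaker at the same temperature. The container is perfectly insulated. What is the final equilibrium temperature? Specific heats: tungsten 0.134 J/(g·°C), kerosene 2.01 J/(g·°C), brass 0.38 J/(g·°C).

T_f ≈ -2.2 °C

T_f = Σ m_i c_i T_i / Σ m_i c_i:
T_f = (80.67*168 + 1001*(-14.7) + 97.28*(-14.7)) / (80.67 + 1001 + 97.28)
    = -2592.2 / 1178.9 ≈ -2.20 °C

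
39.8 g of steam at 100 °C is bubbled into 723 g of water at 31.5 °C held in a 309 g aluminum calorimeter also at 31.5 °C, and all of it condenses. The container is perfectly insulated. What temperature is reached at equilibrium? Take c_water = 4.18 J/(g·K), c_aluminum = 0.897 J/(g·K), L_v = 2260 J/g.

T_f ≈ 60.7 °C

Heat gained plus heat lost sum to zero:
condense steam: −39.8·2260 = −89948
  condensate cools 100→T: 39.8·4.18·(T − 100) = 166.36(T − 100)
  water warms: 723·4.18·(T − 31.5) = 3022.1(T − 31.5)
  aluminum cup: 309·0.897·(T − 31.5) = 277.17(T − 31.5)
3465.7 T = 89948 + 16636 + 103928 = 210513
T ≈ 60.74 °C (< 100 °C, so full condensation is consistent).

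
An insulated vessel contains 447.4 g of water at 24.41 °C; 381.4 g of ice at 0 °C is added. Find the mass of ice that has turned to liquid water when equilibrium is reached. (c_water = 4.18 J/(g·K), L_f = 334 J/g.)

Cooling the water to 0 °C releases 447.4·4.18·24.41 = 45650 J.
To melt every bit of ice: 381.4·334 = 127388 J.
That's not enough to melt it all — equilibrium is at 0 °C with ice remaining.
m_melted·334 = 45650  ⇒  m_melted ≈ 136.7 g.

m_melted ≈ 137 g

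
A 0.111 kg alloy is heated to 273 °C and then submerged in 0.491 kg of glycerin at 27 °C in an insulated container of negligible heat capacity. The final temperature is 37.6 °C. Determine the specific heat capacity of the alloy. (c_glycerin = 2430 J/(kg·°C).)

c ≈ 484 J/(kg·°C)

Heat lost by the alloy = heat gained by the glycerin:
0.111·c·(273 − 37.6) = 0.491·2430·(37.6 − 27)
26.13 c = 12647  ⇒  c ≈ 484 J/(kg·°C)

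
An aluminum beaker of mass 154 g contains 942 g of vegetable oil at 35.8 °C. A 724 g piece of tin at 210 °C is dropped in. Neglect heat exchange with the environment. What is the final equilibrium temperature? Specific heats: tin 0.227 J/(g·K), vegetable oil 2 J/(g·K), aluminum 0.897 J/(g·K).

T_f = Σ m_i c_i T_i / Σ m_i c_i:
T_f = (164.35*210 + 1884*35.8 + 138.14*35.8) / (164.35 + 1884 + 138.14)
    = 106906 / 2186.5 ≈ 48.89 °C

T_f ≈ 48.9 °C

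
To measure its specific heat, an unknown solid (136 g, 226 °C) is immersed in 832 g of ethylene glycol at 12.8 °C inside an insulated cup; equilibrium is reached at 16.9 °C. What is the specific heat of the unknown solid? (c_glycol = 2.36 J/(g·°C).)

c ≈ 0.283 J/(g·°C)

Net heat exchanged in the isolated system is zero:
136×c×(16.9 − 226) + 832×2.36×(16.9 − 12.8) = 0
-28438 c = -8050.4
c = -8050.4/-28438 ≈ 0.2831 J/(g·°C)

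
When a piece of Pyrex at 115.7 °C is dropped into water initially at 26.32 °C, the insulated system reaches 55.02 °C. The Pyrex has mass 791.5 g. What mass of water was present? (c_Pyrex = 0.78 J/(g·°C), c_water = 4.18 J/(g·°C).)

m ≈ 312 g

|Q_Pyrex| = |Q_water|:
791.5·0.78·(115.7 − 55.02) = m·4.18·(55.02 − 26.32)
119.97 m = 37462  ⇒  m ≈ 312.3 g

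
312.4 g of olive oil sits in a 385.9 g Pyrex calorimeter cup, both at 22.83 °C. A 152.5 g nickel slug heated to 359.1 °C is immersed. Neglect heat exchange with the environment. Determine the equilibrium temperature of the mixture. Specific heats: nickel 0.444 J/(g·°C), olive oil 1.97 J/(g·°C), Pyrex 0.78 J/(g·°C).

T_f ≈ 46.0 °C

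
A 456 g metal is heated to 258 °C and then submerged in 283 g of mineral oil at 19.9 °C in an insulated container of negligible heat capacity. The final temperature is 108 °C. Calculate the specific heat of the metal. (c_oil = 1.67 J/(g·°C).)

c ≈ 0.609 J/(g·°C)

Heat lost by the metal = heat gained by the oil:
456·c·(258 − 108) = 283·1.67·(108 − 19.9)
68400 c = 41637  ⇒  c ≈ 0.6087 J/(g·°C)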